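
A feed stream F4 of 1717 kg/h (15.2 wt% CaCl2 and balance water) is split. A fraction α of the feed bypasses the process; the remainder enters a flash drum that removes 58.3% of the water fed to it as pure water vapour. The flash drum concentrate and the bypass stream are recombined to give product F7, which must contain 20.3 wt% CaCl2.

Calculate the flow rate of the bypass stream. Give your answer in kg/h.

844.5 kg/h

All 1717×0.152 = 260.98 kg/h of CaCl2 reaches F7, so F7 = 260.98/0.203 = 1285.6 kg/h and vapour = 431.36 kg/h.
The evaporator receives (1−α)·1717 of feed at 0.848 water and removes 0.583 of that water:
0.583×0.848×(1−α)×1717 = 431.36
(1−α) = 431.36/848.86 = 0.5082;  α = 0.4918.
Bypass flow = 0.4918×1717 = 844.47 kg/h.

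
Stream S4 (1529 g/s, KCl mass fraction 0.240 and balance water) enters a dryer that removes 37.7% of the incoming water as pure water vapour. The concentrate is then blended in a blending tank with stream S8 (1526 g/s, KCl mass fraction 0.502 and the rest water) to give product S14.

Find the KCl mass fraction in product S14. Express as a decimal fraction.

0.433

Vapour removed = 0.377×0.760×1529 = 438.09 g/s; concentrate = 1090.9 g/s.
KCl reaching the mixer = 366.96 (from concentrate) + 1526×0.502 = 1133 g/s.
Product flow = 1090.9 + 1526 = 2616.9 g/s; KCl fraction = 0.433.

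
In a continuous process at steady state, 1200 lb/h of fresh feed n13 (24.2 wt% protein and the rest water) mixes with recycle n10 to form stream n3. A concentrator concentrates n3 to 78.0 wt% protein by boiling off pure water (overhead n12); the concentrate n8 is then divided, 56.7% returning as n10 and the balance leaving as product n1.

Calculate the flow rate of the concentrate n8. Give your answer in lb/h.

859.8 lb/h

Overall protein balance (none leaves overhead): protein in fresh feed = protein in product, i.e. 1200×0.242 = (1−0.567)·n8·0.780.
n8 = 290.4/(0.780×0.433) = 859.83 lb/h.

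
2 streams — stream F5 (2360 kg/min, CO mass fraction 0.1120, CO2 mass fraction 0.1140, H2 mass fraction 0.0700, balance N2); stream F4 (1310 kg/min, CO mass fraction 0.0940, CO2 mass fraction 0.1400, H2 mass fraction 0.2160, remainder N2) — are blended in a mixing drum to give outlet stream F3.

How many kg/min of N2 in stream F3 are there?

N2 out = N2 in = 2360×0.704 + 1310×0.550 = 2381.9 kg/min.

2382 kg/min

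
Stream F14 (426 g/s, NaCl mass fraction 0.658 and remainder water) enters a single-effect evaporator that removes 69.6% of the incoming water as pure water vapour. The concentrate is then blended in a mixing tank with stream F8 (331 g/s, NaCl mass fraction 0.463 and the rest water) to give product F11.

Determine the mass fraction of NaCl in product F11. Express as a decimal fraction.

0.661

Vapour removed = 0.696×0.342×426 = 101.4 g/s; concentrate = 324.6 g/s.
NaCl reaching the mixer = 280.31 (from concentrate) + 331×0.463 = 433.56 g/s.
Product flow = 324.6 + 331 = 655.6 g/s; NaCl fraction = 0.661.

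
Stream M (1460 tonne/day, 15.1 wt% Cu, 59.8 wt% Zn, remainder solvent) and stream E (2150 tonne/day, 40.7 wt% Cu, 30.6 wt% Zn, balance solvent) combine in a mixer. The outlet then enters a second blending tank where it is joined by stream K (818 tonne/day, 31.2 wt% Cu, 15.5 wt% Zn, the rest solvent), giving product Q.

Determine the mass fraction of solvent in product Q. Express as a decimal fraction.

Overall, product flow = 4428 tonne/day.
solvent in = 1460×0.251 + 2150×0.287 + 818×0.533 = 1419.5 tonne/day.
solvent fraction in Q = 0.3206.

0.3206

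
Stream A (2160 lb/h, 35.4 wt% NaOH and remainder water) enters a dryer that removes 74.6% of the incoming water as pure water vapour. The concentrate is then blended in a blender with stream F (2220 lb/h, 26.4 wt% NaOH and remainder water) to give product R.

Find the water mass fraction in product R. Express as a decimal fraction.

0.5955

Vapour removed = 0.746×0.646×2160 = 1040.9 lb/h; concentrate = 1119.1 lb/h.
water reaching the mixer = 354.42 (from concentrate) + 2220×0.736 = 1988.3 lb/h.
Product flow = 1119.1 + 2220 = 3339.1 lb/h; water fraction = 0.5955.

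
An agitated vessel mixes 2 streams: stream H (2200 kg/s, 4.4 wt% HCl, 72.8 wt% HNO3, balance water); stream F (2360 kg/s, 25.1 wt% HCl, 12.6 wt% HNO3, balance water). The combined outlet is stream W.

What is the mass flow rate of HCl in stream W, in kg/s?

HCl out = HCl in = 2200×0.044 + 2360×0.251 = 689.16 kg/s.

689.2 kg/s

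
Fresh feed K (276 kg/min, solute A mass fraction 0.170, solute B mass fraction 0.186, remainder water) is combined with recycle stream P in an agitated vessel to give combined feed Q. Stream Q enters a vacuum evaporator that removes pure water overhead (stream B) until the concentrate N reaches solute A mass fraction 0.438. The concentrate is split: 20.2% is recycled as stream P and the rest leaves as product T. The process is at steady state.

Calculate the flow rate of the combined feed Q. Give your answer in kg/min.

Overall solute A balance (none leaves overhead): solute A in fresh feed = solute A in product, i.e. 276×0.170 = (1−0.202)·N·0.438.
N = 46.92/(0.438×0.798) = 134.24 kg/min.
Recycle P = 0.202×134.24 = 27.116 kg/min.
Combined feed Q = 276 + 27.116 = 303.12 kg/min.

303.1 kg/min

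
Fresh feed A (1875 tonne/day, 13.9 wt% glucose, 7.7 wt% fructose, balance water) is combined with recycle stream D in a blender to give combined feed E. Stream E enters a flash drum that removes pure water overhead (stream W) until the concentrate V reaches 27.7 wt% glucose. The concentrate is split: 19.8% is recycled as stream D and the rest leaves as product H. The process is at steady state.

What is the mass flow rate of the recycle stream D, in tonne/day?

232.3 tonne/day

Overall glucose balance (none leaves overhead): glucose in fresh feed = glucose in product, i.e. 1875×0.139 = (1−0.198)·V·0.277.
V = 260.62/(0.277×0.802) = 1173.2 tonne/day.
Recycle D = 0.198×1173.2 = 232.29 tonne/day.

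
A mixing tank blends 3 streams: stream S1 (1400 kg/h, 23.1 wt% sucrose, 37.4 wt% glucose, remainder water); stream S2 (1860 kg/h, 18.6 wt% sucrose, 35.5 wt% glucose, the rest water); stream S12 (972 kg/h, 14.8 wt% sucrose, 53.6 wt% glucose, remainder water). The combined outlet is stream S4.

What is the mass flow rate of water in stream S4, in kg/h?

1714 kg/h

water out = water in = 1400×0.395 + 1860×0.459 + 972×0.316 = 1713.9 kg/h.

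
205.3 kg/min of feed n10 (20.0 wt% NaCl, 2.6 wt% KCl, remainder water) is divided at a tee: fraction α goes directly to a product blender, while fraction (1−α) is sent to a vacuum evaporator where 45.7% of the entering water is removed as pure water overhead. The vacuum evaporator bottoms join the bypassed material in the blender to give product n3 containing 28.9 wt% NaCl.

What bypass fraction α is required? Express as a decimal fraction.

All 205.3×0.200 = 41.06 kg/min of NaCl reaches n3, so n3 = 41.06/0.289 = 142.08 kg/min and vapour = 63.224 kg/min.
The evaporator receives (1−α)·205.3 of feed at 0.774 water and removes 0.457 of that water:
0.457×0.774×(1−α)×205.3 = 63.224
(1−α) = 63.224/72.618 = 0.8706;  α = 0.1294.

0.129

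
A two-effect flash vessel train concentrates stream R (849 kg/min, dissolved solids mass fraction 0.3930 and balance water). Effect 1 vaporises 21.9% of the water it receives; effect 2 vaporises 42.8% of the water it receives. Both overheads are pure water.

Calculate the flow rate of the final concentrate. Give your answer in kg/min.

563.9 kg/min

water in feed = 849×0.607 = 515.34 kg/min.
After stage 1: water left = (1−0.219)×515.34 = 402.48; stream total = 736.14 kg/min.
After stage 2: water left = (1−0.428)×402.48 = 230.22; final concentrate = 563.88 kg/min.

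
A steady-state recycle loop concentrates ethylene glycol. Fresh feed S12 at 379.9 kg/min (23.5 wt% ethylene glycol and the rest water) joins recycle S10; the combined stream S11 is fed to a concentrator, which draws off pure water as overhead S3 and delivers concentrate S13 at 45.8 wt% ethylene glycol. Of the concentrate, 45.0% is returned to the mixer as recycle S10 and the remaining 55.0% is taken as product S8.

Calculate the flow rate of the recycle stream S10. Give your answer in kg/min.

Overall ethylene glycol balance (none leaves overhead): ethylene glycol in fresh feed = ethylene glycol in product, i.e. 379.9×0.235 = (1−0.450)·S13·0.458.
S13 = 89.276/(0.458×0.550) = 354.41 kg/min.
Recycle S10 = 0.450×354.41 = 159.49 kg/min.

159.5 kg/min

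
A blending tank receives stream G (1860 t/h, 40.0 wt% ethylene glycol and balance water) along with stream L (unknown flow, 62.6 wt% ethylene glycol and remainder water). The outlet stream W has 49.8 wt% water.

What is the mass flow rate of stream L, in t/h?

Let L be the unknown flow. Total out = 1860 + L.
water balance: 1116 + 0.374·L = 0.498·(1860 + L)
(0.374 − 0.498)·L = 0.498×1860 − 1116 = -189.72
L = -189.72 / -0.124 = 1530 t/h

1530 t/h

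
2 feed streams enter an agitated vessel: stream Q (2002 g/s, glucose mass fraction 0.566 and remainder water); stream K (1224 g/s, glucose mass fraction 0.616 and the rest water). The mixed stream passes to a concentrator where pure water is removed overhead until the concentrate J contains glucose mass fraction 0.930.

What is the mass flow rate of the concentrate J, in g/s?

glucose entering = 2002×0.566 + 1224×0.616 = 1887.1 g/s.
All glucose reports to J, so J = 1887.1/0.930 = 2029.2 g/s.

2029 g/s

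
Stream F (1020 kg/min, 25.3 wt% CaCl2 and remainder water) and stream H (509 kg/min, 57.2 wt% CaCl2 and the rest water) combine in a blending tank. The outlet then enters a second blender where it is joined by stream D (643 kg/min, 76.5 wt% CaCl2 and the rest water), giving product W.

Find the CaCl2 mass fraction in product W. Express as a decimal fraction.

0.479

Overall, product flow = 2172 kg/min.
CaCl2 in = 1020×0.253 + 509×0.572 + 643×0.765 = 1041.1 kg/min.
CaCl2 fraction in W = 0.479.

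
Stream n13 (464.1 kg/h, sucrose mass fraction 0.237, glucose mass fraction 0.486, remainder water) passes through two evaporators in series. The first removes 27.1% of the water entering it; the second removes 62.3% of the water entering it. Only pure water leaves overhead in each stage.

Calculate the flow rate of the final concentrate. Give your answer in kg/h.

370.9 kg/h

water in feed = 464.1×0.277 = 128.56 kg/h.
After stage 1: water left = (1−0.271)×128.56 = 93.717; stream total = 429.26 kg/h.
After stage 2: water left = (1−0.623)×93.717 = 35.331; final concentrate = 370.88 kg/h.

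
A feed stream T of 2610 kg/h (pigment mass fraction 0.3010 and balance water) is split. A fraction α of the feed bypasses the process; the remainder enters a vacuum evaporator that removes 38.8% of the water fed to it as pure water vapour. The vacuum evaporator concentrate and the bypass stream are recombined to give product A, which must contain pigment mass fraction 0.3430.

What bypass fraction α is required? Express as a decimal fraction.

0.549

All 2610×0.301 = 785.61 kg/h of pigment reaches A, so A = 785.61/0.343 = 2290.4 kg/h and vapour = 319.59 kg/h.
The evaporator receives (1−α)·2610 of feed at 0.699 water and removes 0.388 of that water:
0.388×0.699×(1−α)×2610 = 319.59
(1−α) = 319.59/707.86 = 0.4515;  α = 0.5485.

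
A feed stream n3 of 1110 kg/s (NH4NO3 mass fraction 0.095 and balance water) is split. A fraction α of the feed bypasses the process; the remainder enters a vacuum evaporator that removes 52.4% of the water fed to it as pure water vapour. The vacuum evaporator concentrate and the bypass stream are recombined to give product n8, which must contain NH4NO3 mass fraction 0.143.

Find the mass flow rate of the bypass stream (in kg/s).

All 1110×0.095 = 105.45 kg/s of NH4NO3 reaches n8, so n8 = 105.45/0.143 = 737.41 kg/s and vapour = 372.59 kg/s.
The evaporator receives (1−α)·1110 of feed at 0.905 water and removes 0.524 of that water:
0.524×0.905×(1−α)×1110 = 372.59
(1−α) = 372.59/526.38 = 0.7078;  α = 0.2922.
Bypass flow = 0.2922×1110 = 324.32 kg/s.

324.3 kg/s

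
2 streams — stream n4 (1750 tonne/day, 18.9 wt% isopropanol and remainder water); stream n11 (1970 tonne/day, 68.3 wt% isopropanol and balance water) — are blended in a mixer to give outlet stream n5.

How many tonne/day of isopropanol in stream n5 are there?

1676 tonne/day

isopropanol out = isopropanol in = 1750×0.189 + 1970×0.683 = 1676.3 tonne/day.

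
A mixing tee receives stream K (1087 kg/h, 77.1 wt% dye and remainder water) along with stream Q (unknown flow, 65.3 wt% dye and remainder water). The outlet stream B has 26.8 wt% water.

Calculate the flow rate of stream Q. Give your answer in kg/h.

Let Q be the unknown flow. Total out = 1087 + Q.
water balance: 248.92 + 0.347·Q = 0.268·(1087 + Q)
(0.347 − 0.268)·Q = 0.268×1087 − 248.92 = 42.393
Q = 42.393 / 0.079 = 536.62 kg/h

536.6 kg/h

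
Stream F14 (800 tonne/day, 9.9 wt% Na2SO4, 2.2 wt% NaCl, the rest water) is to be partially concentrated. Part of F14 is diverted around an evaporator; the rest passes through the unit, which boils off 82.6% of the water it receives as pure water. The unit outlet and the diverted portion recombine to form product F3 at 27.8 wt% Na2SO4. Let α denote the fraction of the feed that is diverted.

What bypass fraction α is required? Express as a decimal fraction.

All 800×0.099 = 79.2 tonne/day of Na2SO4 reaches F3, so F3 = 79.2/0.278 = 284.89 tonne/day and vapour = 515.11 tonne/day.
The evaporator receives (1−α)·800 of feed at 0.879 water and removes 0.826 of that water:
0.826×0.879×(1−α)×800 = 515.11
(1−α) = 515.11/580.84 = 0.8868;  α = 0.1132.

0.113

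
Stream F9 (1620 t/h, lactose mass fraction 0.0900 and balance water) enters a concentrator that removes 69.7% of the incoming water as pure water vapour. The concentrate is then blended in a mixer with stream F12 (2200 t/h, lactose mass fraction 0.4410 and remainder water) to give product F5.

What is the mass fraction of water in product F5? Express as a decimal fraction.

Vapour removed = 0.697×0.910×1620 = 1027.5 t/h; concentrate = 592.48 t/h.
water reaching the mixer = 446.68 (from concentrate) + 2200×0.559 = 1676.5 t/h.
Product flow = 592.48 + 2200 = 2792.5 t/h; water fraction = 0.6004.

0.6004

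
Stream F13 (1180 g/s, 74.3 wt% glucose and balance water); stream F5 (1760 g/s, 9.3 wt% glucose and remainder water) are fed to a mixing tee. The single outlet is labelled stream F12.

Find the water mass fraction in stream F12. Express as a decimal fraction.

0.646

Total flow out = 1180 + 1760 = 2940 g/s.
water in = 1180×0.257 + 1760×0.907 = 1899.6 g/s.
water mass fraction in F12 = 1899.6/2940 = 0.646.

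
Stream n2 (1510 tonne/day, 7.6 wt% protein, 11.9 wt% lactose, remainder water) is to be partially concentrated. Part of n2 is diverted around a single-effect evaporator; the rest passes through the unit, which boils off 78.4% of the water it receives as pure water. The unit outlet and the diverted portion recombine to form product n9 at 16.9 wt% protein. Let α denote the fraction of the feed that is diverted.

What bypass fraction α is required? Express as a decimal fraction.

0.128

All 1510×0.076 = 114.76 tonne/day of protein reaches n9, so n9 = 114.76/0.169 = 679.05 tonne/day and vapour = 830.95 tonne/day.
The evaporator receives (1−α)·1510 of feed at 0.805 water and removes 0.784 of that water:
0.784×0.805×(1−α)×1510 = 830.95
(1−α) = 830.95/952.99 = 0.8719;  α = 0.1281.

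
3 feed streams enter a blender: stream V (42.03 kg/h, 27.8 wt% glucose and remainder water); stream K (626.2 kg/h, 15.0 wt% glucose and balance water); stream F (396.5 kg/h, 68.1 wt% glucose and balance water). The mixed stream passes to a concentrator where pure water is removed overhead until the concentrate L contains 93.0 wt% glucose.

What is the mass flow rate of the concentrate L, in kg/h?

403.9 kg/h

glucose entering = 42.03×0.278 + 626.2×0.150 + 396.5×0.681 = 375.63 kg/h.
All glucose reports to L, so L = 375.63/0.930 = 403.9 kg/h.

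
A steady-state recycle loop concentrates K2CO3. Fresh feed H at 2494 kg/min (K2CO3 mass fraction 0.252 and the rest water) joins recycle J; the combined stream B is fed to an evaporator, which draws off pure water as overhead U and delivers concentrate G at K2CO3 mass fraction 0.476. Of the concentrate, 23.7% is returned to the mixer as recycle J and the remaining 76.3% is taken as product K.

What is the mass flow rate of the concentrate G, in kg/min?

1730 kg/min

Overall K2CO3 balance (none leaves overhead): K2CO3 in fresh feed = K2CO3 in product, i.e. 2494×0.252 = (1−0.237)·G·0.476.
G = 628.49/(0.476×0.763) = 1730.5 kg/min.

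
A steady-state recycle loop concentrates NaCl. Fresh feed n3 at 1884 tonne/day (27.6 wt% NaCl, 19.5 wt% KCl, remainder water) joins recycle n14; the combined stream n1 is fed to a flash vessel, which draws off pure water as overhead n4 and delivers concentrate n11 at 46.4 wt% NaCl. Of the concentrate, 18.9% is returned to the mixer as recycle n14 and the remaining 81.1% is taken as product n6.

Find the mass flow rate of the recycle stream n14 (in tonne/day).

261.2 tonne/day

Overall NaCl balance (none leaves overhead): NaCl in fresh feed = NaCl in product, i.e. 1884×0.276 = (1−0.189)·n11·0.464.
n11 = 519.98/(0.464×0.811) = 1381.8 tonne/day.
Recycle n14 = 0.189×1381.8 = 261.16 tonne/day.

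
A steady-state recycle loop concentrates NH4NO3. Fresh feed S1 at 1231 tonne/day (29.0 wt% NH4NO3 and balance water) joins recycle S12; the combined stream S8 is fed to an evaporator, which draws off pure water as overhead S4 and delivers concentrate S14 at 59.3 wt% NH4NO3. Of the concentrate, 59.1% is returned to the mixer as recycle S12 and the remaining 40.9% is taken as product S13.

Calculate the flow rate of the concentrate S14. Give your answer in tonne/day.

Overall NH4NO3 balance (none leaves overhead): NH4NO3 in fresh feed = NH4NO3 in product, i.e. 1231×0.290 = (1−0.591)·S14·0.593.
S14 = 356.99/(0.593×0.409) = 1471.9 tonne/day.

1472 tonne/day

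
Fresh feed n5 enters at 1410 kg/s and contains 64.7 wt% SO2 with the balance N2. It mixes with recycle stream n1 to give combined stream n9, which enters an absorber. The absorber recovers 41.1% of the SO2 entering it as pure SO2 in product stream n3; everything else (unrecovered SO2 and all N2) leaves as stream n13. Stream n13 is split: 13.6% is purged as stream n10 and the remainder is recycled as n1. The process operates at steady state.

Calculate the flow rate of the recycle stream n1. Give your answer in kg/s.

4107 kg/s

N2 enters only via n5 and leaves only via the purge: 1410×0.353 = 0.136×(N2 in n13), and the absorber passes all N2, so N2 in n9 = N2 in n13 = 3659.8 kg/s.
SO2 in n9: m_A = 1410×0.647 + (1−0.136)·(1−0.411)·m_A, so m_A = 912.27/0.4911 = 1857.6 kg/s.
n13 = (1−0.411)×1857.6 + 3659.8 = 4753.9 kg/s.
Recycle n1 = (1−0.136)×4753.9 = 4107.4 kg/s.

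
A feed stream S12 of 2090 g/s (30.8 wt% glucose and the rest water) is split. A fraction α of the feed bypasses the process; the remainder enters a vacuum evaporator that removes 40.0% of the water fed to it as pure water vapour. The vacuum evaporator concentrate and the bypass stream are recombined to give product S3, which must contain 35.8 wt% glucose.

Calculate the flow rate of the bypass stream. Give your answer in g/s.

All 2090×0.308 = 643.72 g/s of glucose reaches S3, so S3 = 643.72/0.358 = 1798.1 g/s and vapour = 291.9 g/s.
The evaporator receives (1−α)·2090 of feed at 0.692 water and removes 0.400 of that water:
0.400×0.692×(1−α)×2090 = 291.9
(1−α) = 291.9/578.51 = 0.5046;  α = 0.4954.
Bypass flow = 0.4954×2090 = 1035.4 g/s.

1035 g/s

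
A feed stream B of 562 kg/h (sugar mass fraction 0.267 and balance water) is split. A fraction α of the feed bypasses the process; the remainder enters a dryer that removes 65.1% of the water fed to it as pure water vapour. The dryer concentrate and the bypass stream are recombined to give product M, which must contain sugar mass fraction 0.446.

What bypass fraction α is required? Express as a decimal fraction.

0.159

All 562×0.267 = 150.05 kg/h of sugar reaches M, so M = 150.05/0.446 = 336.44 kg/h and vapour = 225.56 kg/h.
The evaporator receives (1−α)·562 of feed at 0.733 water and removes 0.651 of that water:
0.651×0.733×(1−α)×562 = 225.56
(1−α) = 225.56/268.18 = 0.8411;  α = 0.1589.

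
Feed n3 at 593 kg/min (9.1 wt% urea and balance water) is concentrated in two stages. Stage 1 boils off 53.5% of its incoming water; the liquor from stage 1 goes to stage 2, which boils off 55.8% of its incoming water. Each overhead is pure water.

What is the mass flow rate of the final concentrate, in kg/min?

164.8 kg/min

water in feed = 593×0.909 = 539.04 kg/min.
After stage 1: water left = (1−0.535)×539.04 = 250.65; stream total = 304.62 kg/min.
After stage 2: water left = (1−0.558)×250.65 = 110.79; final concentrate = 164.75 kg/min.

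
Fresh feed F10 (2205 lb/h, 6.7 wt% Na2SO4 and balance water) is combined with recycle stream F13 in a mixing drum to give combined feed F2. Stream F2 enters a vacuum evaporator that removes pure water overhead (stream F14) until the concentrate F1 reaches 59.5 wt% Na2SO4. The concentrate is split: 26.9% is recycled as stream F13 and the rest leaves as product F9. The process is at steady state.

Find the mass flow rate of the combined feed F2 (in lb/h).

Overall Na2SO4 balance (none leaves overhead): Na2SO4 in fresh feed = Na2SO4 in product, i.e. 2205×0.067 = (1−0.269)·F1·0.595.
F1 = 147.74/(0.595×0.731) = 339.66 lb/h.
Recycle F13 = 0.269×339.66 = 91.37 lb/h.
Combined feed F2 = 2205 + 91.37 = 2296.4 lb/h.

2296 lb/h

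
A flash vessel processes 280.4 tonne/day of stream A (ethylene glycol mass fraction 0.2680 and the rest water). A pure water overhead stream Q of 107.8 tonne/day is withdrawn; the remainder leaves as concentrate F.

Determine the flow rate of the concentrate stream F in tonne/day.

Concentrate = 280.4 − 107.8 = 172.6 tonne/day.

172.6 tonne/day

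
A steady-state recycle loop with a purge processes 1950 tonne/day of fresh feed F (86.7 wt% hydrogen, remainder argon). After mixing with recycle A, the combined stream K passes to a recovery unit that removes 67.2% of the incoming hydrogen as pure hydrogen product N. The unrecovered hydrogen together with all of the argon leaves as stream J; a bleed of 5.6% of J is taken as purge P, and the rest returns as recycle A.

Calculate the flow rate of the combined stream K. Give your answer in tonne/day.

argon enters only via F and leaves only via the purge: 1950×0.133 = 0.056×(argon in J), and the recovery unit passes all argon, so argon in K = argon in J = 4631.2 tonne/day.
hydrogen in K: m_A = 1950×0.867 + (1−0.056)·(1−0.672)·m_A, so m_A = 1690.7/0.6904 = 2448.9 tonne/day.
K = 2448.9 + 4631.2 = 7080.2 tonne/day.

7080 tonne/day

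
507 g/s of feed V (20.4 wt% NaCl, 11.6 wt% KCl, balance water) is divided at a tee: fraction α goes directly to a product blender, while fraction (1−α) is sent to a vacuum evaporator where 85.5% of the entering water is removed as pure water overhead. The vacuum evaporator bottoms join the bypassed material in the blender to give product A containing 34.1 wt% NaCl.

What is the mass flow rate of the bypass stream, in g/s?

156.7 g/s

All 507×0.204 = 103.43 g/s of NaCl reaches A, so A = 103.43/0.341 = 303.31 g/s and vapour = 203.69 g/s.
The evaporator receives (1−α)·507 of feed at 0.680 water and removes 0.855 of that water:
0.855×0.680×(1−α)×507 = 203.69
(1−α) = 203.69/294.77 = 0.6910;  α = 0.3090.
Bypass flow = 0.3090×507 = 156.65 g/s.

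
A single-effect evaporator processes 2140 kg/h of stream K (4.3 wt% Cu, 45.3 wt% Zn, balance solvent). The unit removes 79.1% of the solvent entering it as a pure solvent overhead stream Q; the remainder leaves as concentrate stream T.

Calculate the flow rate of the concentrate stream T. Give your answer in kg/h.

1287 kg/h

solvent entering = 2140×0.504 = 1078.6 kg/h; overhead removed = 0.791×1078.6 = 853.14 kg/h.
Concentrate = 2140 − 853.14 = 1286.9 kg/h.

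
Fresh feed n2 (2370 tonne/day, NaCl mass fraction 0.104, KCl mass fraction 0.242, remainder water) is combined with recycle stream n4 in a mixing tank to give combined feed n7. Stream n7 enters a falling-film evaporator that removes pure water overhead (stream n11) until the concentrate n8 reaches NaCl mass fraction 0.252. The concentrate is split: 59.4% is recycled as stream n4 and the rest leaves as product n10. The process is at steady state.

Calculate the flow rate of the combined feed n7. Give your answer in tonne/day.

Overall NaCl balance (none leaves overhead): NaCl in fresh feed = NaCl in product, i.e. 2370×0.104 = (1−0.594)·n8·0.252.
n8 = 246.48/(0.252×0.406) = 2409.1 tonne/day.
Recycle n4 = 0.594×2409.1 = 1431 tonne/day.
Combined feed n7 = 2370 + 1431 = 3801 tonne/day.

3801 tonne/day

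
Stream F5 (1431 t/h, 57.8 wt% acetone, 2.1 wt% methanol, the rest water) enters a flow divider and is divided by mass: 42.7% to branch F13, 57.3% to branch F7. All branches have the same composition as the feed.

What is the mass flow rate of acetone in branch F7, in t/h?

Branch F7 total = 0.573×1431 = 819.96 t/h.
acetone in F7 = 0.578×819.96 = 473.94 t/h.

473.9 t/h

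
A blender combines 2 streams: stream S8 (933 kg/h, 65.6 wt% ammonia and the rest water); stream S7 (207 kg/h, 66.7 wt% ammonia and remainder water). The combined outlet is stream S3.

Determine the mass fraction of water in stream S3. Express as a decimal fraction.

Total flow out = 933 + 207 = 1140 kg/h.
water in = 933×0.344 + 207×0.333 = 389.88 kg/h.
water mass fraction in S3 = 389.88/1140 = 0.342.

0.342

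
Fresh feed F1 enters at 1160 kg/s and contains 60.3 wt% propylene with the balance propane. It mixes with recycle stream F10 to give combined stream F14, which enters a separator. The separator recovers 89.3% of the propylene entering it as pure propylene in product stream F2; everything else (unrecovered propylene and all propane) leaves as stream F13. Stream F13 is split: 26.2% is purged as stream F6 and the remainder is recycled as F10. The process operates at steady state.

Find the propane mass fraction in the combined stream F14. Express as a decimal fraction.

propane enters only via F1 and leaves only via the purge: 1160×0.397 = 0.262×(propane in F13), and the separator passes all propane, so propane in F14 = propane in F13 = 1757.7 kg/s.
propylene in F14: m_A = 1160×0.603 + (1−0.262)·(1−0.893)·m_A, so m_A = 699.48/0.9210 = 759.45 kg/s.
F14 = 759.45 + 1757.7 = 2517.2 kg/s.
propane fraction in F14 = 1757.7/2517.2 = 0.698.

0.698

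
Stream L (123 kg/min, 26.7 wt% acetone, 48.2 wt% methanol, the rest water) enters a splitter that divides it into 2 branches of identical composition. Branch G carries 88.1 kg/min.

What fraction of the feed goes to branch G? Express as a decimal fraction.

0.716

Fraction to G = 88.1/123 = 0.7163.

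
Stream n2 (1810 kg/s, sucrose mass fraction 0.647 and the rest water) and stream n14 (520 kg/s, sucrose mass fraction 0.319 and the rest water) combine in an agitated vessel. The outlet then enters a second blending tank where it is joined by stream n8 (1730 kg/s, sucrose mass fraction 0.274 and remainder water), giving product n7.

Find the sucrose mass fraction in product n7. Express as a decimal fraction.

0.446

Overall, product flow = 4060 kg/s.
sucrose in = 1810×0.647 + 520×0.319 + 1730×0.274 = 1811 kg/s.
sucrose fraction in n7 = 0.446.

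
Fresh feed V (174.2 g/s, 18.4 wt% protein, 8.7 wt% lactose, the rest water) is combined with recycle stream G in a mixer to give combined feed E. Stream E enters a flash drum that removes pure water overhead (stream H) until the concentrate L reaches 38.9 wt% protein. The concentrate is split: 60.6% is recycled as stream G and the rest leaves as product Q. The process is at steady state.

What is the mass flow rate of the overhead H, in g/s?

Overall protein balance (none leaves overhead): protein in fresh feed = protein in product, i.e. 174.2×0.184 = (1−0.606)·L·0.389.
L = 32.053/(0.389×0.394) = 209.13 g/s.
Recycle G = 0.606×209.13 = 126.73 g/s.
Combined feed E = 174.2 + 126.73 = 300.93 g/s.
Overhead H = E − L = 300.93 − 209.13 = 91.802 g/s.

91.8 g/s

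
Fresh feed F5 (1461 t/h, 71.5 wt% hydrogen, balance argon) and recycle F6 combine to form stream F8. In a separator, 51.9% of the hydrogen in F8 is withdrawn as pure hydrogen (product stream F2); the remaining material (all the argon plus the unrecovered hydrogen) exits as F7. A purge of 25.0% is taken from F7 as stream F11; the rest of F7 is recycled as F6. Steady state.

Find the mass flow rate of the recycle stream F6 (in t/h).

1839 t/h

argon enters only via F5 and leaves only via the purge: 1461×0.285 = 0.250×(argon in F7), and the separator passes all argon, so argon in F8 = argon in F7 = 1665.5 t/h.
hydrogen in F8: m_A = 1461×0.715 + (1−0.250)·(1−0.519)·m_A, so m_A = 1044.6/0.6392 = 1634.1 t/h.
F7 = (1−0.519)×1634.1 + 1665.5 = 2451.6 t/h.
Recycle F6 = (1−0.250)×2451.6 = 1838.7 t/h.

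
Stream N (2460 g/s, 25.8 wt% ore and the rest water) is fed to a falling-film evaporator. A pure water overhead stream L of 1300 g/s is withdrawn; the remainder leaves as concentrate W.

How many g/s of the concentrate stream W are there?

1160 g/s

Concentrate = 2460 − 1300 = 1160 g/s.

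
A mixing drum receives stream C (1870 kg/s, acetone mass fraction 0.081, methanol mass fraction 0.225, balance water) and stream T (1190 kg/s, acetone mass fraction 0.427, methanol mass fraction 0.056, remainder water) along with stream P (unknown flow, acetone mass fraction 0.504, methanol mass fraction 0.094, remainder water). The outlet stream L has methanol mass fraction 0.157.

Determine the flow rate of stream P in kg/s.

Let P be the unknown flow. Total out = 3060 + P.
methanol balance: 487.39 + 0.094·P = 0.157·(3060 + P)
(0.094 − 0.157)·P = 0.157×3060 − 487.39 = -6.97
P = -6.97 / -0.063 = 110.63 kg/s

110.6 kg/s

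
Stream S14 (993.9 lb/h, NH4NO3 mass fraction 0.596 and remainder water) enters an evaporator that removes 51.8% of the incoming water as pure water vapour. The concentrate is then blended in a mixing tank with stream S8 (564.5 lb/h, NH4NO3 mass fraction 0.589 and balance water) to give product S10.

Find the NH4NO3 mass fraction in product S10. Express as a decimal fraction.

Vapour removed = 0.518×0.404×993.9 = 208 lb/h; concentrate = 785.9 lb/h.
NH4NO3 reaching the mixer = 592.36 (from concentrate) + 564.5×0.589 = 924.85 lb/h.
Product flow = 785.9 + 564.5 = 1350.4 lb/h; NH4NO3 fraction = 0.685.

0.685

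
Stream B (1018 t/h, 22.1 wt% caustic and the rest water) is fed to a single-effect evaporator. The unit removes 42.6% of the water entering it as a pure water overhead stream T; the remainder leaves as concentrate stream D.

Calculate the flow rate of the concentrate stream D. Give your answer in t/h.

water entering = 1018×0.779 = 793.02 t/h; overhead removed = 0.426×793.02 = 337.83 t/h.
Concentrate = 1018 − 337.83 = 680.17 t/h.

680.2 t/h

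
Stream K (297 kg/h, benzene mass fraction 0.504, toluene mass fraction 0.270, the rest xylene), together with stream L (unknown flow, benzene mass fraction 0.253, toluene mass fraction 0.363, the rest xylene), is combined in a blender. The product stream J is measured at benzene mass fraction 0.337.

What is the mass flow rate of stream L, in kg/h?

Let L be the unknown flow. Total out = 297 + L.
benzene balance: 149.69 + 0.253·L = 0.337·(297 + L)
(0.253 − 0.337)·L = 0.337×297 − 149.69 = -49.599
L = -49.599 / -0.084 = 590.46 kg/h

590.5 kg/h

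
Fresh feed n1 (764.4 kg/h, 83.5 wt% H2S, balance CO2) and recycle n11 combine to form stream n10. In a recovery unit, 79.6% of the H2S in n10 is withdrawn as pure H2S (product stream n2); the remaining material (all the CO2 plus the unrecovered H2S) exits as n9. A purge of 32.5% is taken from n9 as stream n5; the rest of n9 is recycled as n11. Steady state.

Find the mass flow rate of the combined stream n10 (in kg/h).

1128 kg/h

CO2 enters only via n1 and leaves only via the purge: 764.4×0.165 = 0.325×(CO2 in n9), and the recovery unit passes all CO2, so CO2 in n10 = CO2 in n9 = 388.08 kg/h.
H2S in n10: m_A = 764.4×0.835 + (1−0.325)·(1−0.796)·m_A, so m_A = 638.27/0.8623 = 740.2 kg/h.
n10 = 740.2 + 388.08 = 1128.3 kg/h.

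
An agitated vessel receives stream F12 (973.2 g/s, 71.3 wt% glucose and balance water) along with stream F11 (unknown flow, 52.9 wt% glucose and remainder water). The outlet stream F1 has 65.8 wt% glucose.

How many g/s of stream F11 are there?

414.9 g/s

Let F11 be the unknown flow. Total out = 973.2 + F11.
glucose balance: 693.89 + 0.529·F11 = 0.658·(973.2 + F11)
(0.529 − 0.658)·F11 = 0.658×973.2 − 693.89 = -53.526
F11 = -53.526 / -0.129 = 414.93 g/s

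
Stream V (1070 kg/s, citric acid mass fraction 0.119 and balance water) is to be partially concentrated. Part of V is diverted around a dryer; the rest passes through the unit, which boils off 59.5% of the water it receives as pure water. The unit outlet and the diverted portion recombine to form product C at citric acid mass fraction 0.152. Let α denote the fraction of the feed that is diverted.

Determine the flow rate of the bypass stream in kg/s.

All 1070×0.119 = 127.33 kg/s of citric acid reaches C, so C = 127.33/0.152 = 837.7 kg/s and vapour = 232.3 kg/s.
The evaporator receives (1−α)·1070 of feed at 0.881 water and removes 0.595 of that water:
0.595×0.881×(1−α)×1070 = 232.3
(1−α) = 232.3/560.89 = 0.4142;  α = 0.5858.
Bypass flow = 0.5858×1070 = 626.84 kg/s.

626.8 kg/s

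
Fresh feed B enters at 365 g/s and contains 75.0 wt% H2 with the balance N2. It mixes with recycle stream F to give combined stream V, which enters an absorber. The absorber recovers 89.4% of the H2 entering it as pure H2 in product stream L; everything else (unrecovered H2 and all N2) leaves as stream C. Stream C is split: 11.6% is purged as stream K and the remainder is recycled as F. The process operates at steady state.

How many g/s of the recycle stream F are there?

N2 enters only via B and leaves only via the purge: 365×0.250 = 0.116×(N2 in C), and the absorber passes all N2, so N2 in V = N2 in C = 786.64 g/s.
H2 in V: m_A = 365×0.750 + (1−0.116)·(1−0.894)·m_A, so m_A = 273.75/0.9063 = 302.05 g/s.
C = (1−0.894)×302.05 + 786.64 = 818.66 g/s.
Recycle F = (1−0.116)×818.66 = 723.69 g/s.

723.7 g/s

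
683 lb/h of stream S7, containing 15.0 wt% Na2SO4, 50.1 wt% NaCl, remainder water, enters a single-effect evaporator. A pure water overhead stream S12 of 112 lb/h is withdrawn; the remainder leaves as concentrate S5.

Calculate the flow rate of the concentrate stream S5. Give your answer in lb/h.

571 lb/h

Concentrate = 683 − 112 = 571 lb/h.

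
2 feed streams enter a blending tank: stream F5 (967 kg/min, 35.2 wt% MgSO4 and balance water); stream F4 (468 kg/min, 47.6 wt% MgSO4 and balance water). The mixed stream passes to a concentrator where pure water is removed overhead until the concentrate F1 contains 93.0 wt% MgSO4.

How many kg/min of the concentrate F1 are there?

MgSO4 entering = 967×0.352 + 468×0.476 = 563.15 kg/min.
All MgSO4 reports to F1, so F1 = 563.15/0.930 = 605.54 kg/min.

605.5 kg/min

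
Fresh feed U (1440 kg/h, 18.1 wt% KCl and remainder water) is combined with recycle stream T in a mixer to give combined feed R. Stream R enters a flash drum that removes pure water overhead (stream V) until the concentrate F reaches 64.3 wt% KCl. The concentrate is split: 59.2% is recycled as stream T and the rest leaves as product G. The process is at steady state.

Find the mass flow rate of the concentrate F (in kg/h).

993.5 kg/h

Overall KCl balance (none leaves overhead): KCl in fresh feed = KCl in product, i.e. 1440×0.181 = (1−0.592)·F·0.643.
F = 260.64/(0.643×0.408) = 993.5 kg/h.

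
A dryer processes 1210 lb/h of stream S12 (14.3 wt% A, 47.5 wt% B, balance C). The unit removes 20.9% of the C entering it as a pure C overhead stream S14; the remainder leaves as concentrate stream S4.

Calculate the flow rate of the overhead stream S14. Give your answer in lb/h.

96.6 lb/h

C entering = 1210×0.382 = 462.22 lb/h; overhead removed = 0.209×462.22 = 96.604 lb/h.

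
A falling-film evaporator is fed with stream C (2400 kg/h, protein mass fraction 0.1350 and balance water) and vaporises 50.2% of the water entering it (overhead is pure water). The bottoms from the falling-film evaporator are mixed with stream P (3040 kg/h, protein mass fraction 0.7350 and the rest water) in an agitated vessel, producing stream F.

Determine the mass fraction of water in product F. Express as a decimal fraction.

0.4183

Vapour removed = 0.502×0.865×2400 = 1042.2 kg/h; concentrate = 1357.8 kg/h.
water reaching the mixer = 1033.8 (from concentrate) + 3040×0.265 = 1839.4 kg/h.
Product flow = 1357.8 + 3040 = 4397.8 kg/h; water fraction = 0.4183.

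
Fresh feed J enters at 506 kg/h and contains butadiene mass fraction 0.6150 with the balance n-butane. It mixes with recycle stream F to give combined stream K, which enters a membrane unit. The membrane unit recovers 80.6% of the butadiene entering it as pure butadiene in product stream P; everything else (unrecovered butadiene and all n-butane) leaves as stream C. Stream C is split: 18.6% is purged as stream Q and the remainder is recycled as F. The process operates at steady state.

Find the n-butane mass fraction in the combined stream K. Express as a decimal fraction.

0.7392

n-butane enters only via J and leaves only via the purge: 506×0.385 = 0.186×(n-butane in C), and the membrane unit passes all n-butane, so n-butane in K = n-butane in C = 1047.4 kg/h.
butadiene in K: m_A = 506×0.615 + (1−0.186)·(1−0.806)·m_A, so m_A = 311.19/0.8421 = 369.55 kg/h.
K = 369.55 + 1047.4 = 1416.9 kg/h.
n-butane fraction in K = 1047.4/1416.9 = 0.7392.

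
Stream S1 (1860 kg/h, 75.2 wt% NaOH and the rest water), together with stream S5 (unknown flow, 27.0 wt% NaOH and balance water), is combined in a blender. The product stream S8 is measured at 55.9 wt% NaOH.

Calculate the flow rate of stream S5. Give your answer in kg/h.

Let S5 be the unknown flow. Total out = 1860 + S5.
NaOH balance: 1398.7 + 0.270·S5 = 0.559·(1860 + S5)
(0.270 − 0.559)·S5 = 0.559×1860 − 1398.7 = -358.98
S5 = -358.98 / -0.289 = 1242.1 kg/h

1242 kg/h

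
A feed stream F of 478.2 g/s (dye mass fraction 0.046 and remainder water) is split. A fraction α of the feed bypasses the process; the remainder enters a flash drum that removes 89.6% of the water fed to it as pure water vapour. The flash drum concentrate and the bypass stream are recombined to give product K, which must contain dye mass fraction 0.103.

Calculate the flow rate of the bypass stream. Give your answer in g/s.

All 478.2×0.046 = 21.997 g/s of dye reaches K, so K = 21.997/0.103 = 213.57 g/s and vapour = 264.63 g/s.
The evaporator receives (1−α)·478.2 of feed at 0.954 water and removes 0.896 of that water:
0.896×0.954×(1−α)×478.2 = 264.63
(1−α) = 264.63/408.76 = 0.6474;  α = 0.3526.
Bypass flow = 0.3526×478.2 = 168.61 g/s.

168.6 g/s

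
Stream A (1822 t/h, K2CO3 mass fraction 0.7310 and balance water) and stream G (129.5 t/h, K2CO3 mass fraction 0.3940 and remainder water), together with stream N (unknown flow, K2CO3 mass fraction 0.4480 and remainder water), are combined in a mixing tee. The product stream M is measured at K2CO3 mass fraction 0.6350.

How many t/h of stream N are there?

Let N be the unknown flow. Total out = 1951.5 + N.
K2CO3 balance: 1382.9 + 0.448·N = 0.635·(1951.5 + N)
(0.448 − 0.635)·N = 0.635×1951.5 − 1382.9 = -143.7
N = -143.7 / -0.187 = 768.46 t/h

768.5 t/h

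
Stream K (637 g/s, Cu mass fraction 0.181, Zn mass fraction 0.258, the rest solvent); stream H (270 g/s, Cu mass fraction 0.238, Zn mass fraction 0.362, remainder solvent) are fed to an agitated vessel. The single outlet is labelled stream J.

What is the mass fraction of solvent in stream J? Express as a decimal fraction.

0.513

Total flow out = 637 + 270 = 907 g/s.
solvent in = 637×0.561 + 270×0.400 = 465.36 g/s.
solvent mass fraction in J = 465.36/907 = 0.513.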